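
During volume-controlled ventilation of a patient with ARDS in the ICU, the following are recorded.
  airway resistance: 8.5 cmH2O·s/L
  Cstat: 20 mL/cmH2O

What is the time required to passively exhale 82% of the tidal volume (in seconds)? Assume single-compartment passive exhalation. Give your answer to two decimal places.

τ = R × C = 8.5 × 20 mL/cmH2O = 8.5 × 0.020 L/cmH2O = 0.17 s.
Exhaled fraction f = 1 − e^(−t/τ) → t = −τ·ln(1 − f) = −0.17·ln(0.18) = 0.2915 s.

0.29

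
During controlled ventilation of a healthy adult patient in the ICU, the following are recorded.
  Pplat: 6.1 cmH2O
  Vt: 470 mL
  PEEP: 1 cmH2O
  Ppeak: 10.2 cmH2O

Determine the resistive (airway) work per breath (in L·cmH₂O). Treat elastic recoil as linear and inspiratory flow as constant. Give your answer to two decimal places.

1.93

With constant inspiratory flow the resistive pressure is constant at PIP − Pplat = 10.2 − 6.1 = 4.1 cmH2O, so resistive work = 4.1 × 0.470 = 1.927 L·cmH2O.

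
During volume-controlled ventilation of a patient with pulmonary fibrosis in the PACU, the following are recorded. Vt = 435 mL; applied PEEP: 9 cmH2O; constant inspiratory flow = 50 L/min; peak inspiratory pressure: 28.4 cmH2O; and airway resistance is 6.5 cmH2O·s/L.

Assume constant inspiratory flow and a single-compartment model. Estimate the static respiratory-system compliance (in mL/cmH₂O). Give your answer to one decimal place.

31.1

Flow: 50 L/min ÷ 60 = 0.8333 L/s.
Equation of motion (constant flow): PIP = Vt/C + R·V̇ + PEEP.
Vt/C = PIP − R·V̇ − PEEP = 28.4 − 6.5×0.8333 − 9 = 28.4 − 5.416 − 9 = 13.984 cmH2O.
C = Vt / 13.984 = 435 / 13.984 = 31.107 mL/cmH2O.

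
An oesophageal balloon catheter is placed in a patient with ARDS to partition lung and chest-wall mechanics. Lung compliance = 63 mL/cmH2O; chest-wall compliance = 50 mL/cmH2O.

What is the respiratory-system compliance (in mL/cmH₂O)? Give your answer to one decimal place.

27.9

Lung and chest wall are elastances in series: 1/Crs = 1/CL + 1/Ccw.
1/Crs = 1/63 + 1/50 = 0.03587.
Crs = 27.878 mL/cmH2O.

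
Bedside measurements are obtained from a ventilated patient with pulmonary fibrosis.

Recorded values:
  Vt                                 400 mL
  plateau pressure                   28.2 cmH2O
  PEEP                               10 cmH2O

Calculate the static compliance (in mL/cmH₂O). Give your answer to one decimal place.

Cstat = Vt / (Pplat − PEEP) = 400 / (28.2 − 10) = 400 / 18.2 = 21.978 mL/cmH2O.

22.0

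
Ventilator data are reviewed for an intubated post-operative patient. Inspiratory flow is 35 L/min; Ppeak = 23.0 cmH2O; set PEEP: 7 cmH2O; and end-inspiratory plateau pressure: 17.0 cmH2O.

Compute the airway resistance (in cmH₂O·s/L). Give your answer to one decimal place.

Flow: 35 L/min ÷ 60 = 0.5833 L/s.
Raw = (PIP − Pplat) / flow = (23.0 − 17.0) / 0.5833 = 6.0 / 0.5833 = 10.286 cmH2O·s/L.

10.3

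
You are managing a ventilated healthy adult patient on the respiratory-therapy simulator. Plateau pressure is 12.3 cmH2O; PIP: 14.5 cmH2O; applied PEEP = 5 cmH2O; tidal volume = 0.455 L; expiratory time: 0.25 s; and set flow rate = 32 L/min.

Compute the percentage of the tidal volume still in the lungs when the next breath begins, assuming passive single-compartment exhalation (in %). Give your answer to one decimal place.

37.8

Flow: 32 L/min ÷ 60 = 0.5333 L/s.
R = (PIP − Pplat)/V̇ = (14.5 − 12.3) / 0.5333 = 2.2/0.5333 = 4.125 cmH2O·s/L.
C = Vt/(Pplat − PEEP) = 455.0 / (12.3 − 5) = 455.0/7.3 = 62.329 mL/cmH2O.
τ = R × C = 4.125 × 0.06233 L/cmH2O = 0.2571 s.
Fraction remaining at end-expiration = e^(−Te/τ) = e^(−0.25/0.2571) = 0.3782 → 37.82%.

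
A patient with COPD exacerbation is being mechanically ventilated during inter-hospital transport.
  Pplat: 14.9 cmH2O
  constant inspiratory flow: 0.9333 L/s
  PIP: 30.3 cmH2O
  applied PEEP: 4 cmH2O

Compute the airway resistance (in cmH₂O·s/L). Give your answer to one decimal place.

Raw = (PIP − Pplat) / flow = (30.3 − 14.9) / 0.9333 = 15.4 / 0.9333 = 16.501 cmH2O·s/L.

16.5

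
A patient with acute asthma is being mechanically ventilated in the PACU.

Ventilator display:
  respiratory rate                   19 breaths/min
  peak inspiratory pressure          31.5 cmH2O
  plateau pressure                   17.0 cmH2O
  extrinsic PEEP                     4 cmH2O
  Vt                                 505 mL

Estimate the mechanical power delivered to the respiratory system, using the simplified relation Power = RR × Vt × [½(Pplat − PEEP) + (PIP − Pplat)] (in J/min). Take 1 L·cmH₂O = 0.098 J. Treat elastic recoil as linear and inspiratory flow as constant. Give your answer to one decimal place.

Per-breath work = Vt × [½(Pplat−PEEP) + (PIP−Pplat)] = 0.505 × [0.5×13.0 + 14.5] = 0.505 × 21.0 = 10.605 L·cmH2O.
Power = 19 × 10.605 = 201.5 L·cmH2O/min.
× 0.098 J/(L·cmH2O) → 19.747 J/min.

19.7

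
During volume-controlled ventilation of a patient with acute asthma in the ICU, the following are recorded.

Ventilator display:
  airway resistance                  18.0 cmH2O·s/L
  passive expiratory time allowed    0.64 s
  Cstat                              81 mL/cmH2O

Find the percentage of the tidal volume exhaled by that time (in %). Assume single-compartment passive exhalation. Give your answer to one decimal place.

35.5

τ = R × C = 18.0 × 81 mL/cmH2O = 18.0 × 0.081 L/cmH2O = 1.458 s.
Passive exhalation: V(t)/V₀ = e^(−t/τ) = e^(−0.64/1.458) = 0.6447.
Fraction exhaled = 1 − 0.6447 = 0.3553 → 35.53%.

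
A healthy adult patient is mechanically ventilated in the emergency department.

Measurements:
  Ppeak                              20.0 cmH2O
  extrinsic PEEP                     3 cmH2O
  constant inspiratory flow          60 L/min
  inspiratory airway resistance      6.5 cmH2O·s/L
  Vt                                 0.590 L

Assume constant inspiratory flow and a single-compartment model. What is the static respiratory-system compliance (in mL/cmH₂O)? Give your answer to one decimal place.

56.2

Flow: 60 L/min ÷ 60 = 1 L/s.
Equation of motion (constant flow): PIP = Vt/C + R·V̇ + PEEP.
Vt/C = PIP − R·V̇ − PEEP = 20.0 − 6.5×1 − 3 = 20.0 − 6.5 − 3 = 10.5 cmH2O.
C = Vt / 10.5 = 590 / 10.5 = 56.19 mL/cmH2O.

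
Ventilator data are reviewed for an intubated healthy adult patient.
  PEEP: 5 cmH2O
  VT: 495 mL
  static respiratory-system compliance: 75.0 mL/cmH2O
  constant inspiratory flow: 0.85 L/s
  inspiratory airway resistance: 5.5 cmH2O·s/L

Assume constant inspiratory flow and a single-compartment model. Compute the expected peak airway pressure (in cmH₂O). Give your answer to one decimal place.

Equation of motion (constant flow): PIP = Vt/C + R·V̇ + PEEP.
PIP = 495/75.0 + 5.5×0.85 + 5 = 6.6 + 4.675 + 5 = 16.275 cmH2O.

16.3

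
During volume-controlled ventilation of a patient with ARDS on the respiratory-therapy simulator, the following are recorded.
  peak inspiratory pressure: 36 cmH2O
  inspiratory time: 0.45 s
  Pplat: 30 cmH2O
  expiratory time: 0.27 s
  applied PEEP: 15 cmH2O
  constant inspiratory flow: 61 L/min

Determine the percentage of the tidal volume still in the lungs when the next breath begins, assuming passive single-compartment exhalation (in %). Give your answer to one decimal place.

Flow: 61 L/min ÷ 60 = 1.0167 L/s.
Vt = flow × Ti = 1.0167 L/s × 0.45 s × 1000 mL/L = 457.52 mL.
R = (PIP − Pplat)/V̇ = (36 − 30) / 1.0167 = 6.0/1.0167 = 5.901 cmH2O·s/L.
C = Vt/(Pplat − PEEP) = 457.52 / (30 − 15) = 457.52/15.0 = 30.501 mL/cmH2O.
τ = R × C = 5.901 × 0.0305 L/cmH2O = 0.18 s.
Fraction remaining at end-expiration = e^(−Te/τ) = e^(−0.27/0.18) = 0.2231 → 22.31%.

22.3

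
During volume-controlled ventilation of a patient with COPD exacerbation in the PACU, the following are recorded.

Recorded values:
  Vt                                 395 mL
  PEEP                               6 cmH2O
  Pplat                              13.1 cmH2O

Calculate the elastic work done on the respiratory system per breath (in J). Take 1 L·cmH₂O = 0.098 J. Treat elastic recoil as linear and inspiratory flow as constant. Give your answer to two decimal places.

0.14

Elastic work ≈ ½ × (Pplat − PEEP) × Vt = 0.5 × (13.1 − 6) × 0.395 L = 0.5 × 7.1 × 0.395 = 1.402 L·cmH2O.
× 0.098 J/(L·cmH2O) → 0.1374 J.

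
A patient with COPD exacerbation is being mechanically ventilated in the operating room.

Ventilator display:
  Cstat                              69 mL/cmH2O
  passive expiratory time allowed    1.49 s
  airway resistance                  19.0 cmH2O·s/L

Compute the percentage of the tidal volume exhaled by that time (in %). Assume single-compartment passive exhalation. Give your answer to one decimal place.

67.9

τ = R × C = 19.0 × 69 mL/cmH2O = 19.0 × 0.069 L/cmH2O = 1.311 s.
Passive exhalation: V(t)/V₀ = e^(−t/τ) = e^(−1.49/1.311) = 0.3209.
Fraction exhaled = 1 − 0.3209 = 0.6791 → 67.91%.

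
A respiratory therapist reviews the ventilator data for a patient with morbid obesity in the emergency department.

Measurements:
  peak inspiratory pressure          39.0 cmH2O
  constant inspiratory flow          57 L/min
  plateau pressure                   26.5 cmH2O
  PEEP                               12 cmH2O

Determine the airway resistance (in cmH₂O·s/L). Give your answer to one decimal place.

13.2

Flow: 57 L/min ÷ 60 = 0.95 L/s.
Raw = (PIP − Pplat) / flow = (39.0 − 26.5) / 0.95 = 12.5 / 0.95 = 13.158 cmH2O·s/L.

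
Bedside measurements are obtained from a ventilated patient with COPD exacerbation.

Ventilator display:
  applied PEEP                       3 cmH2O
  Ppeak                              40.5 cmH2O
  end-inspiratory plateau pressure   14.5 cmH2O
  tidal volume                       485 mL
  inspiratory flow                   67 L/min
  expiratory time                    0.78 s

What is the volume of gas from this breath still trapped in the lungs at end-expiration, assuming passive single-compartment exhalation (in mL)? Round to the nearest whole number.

219

Flow: 67 L/min ÷ 60 = 1.1167 L/s.
R = (PIP − Pplat)/V̇ = (40.5 − 14.5) / 1.1167 = 26.0/1.1167 = 23.283 cmH2O·s/L.
C = Vt/(Pplat − PEEP) = 485.0 / (14.5 − 3) = 485.0/11.5 = 42.174 mL/cmH2O.
τ = R × C = 23.283 × 0.04217 L/cmH2O = 0.9818 s.
Fraction remaining = e^(−Te/τ) = e^(−0.78/0.9818) = 0.4518.
Trapped volume = 485.0 × 0.4518 = 219.12 mL.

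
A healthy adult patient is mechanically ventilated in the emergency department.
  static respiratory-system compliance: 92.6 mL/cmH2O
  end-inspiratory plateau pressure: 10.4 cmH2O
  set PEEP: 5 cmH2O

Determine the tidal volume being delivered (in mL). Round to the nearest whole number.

500

Vt = Cstat × (Pplat − PEEP) = 92.6 × (10.4 − 5) = 92.6 × 5.4 = 500.04 mL.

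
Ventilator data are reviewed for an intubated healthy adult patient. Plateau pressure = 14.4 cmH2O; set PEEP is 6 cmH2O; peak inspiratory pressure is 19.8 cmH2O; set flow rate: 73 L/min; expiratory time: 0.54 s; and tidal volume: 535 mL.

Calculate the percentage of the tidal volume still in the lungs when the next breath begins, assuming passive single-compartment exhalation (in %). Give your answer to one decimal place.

Flow: 73 L/min ÷ 60 = 1.2167 L/s.
R = (PIP − Pplat)/V̇ = (19.8 − 14.4) / 1.2167 = 5.4/1.2167 = 4.438 cmH2O·s/L.
C = Vt/(Pplat − PEEP) = 535.0 / (14.4 − 6) = 535.0/8.4 = 63.69 mL/cmH2O.
τ = R × C = 4.438 × 0.06369 L/cmH2O = 0.2827 s.
Fraction remaining at end-expiration = e^(−Te/τ) = e^(−0.54/0.2827) = 0.1481 → 14.81%.

14.8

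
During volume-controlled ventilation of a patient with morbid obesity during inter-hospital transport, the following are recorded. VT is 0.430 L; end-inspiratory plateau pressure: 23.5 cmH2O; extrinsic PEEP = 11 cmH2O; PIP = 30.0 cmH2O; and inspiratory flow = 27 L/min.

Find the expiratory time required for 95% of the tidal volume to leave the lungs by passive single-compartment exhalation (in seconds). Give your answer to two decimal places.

1.49

Flow: 27 L/min ÷ 60 = 0.45 L/s.
R = (PIP − Pplat)/V̇ = (30.0 − 23.5) / 0.45 = 6.5/0.45 = 14.444 cmH2O·s/L.
C = Vt/(Pplat − PEEP) = 430.0 / (23.5 − 11) = 430.0/12.5 = 34.4 mL/cmH2O.
τ = R × C = 14.444 × 0.0344 L/cmH2O = 0.4969 s.
t = −τ·ln(1 − 0.95) = −0.4969·ln(0.05) = 1.489 s.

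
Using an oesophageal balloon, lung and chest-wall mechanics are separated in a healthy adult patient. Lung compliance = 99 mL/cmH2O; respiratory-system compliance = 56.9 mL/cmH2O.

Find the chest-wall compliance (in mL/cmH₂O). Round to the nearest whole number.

134

1/Ccw = 1/Crs − 1/CL.
1/Ccw = 1/56.9 − 1/99 = 0.007474.
Ccw = 133.8 mL/cmH2O.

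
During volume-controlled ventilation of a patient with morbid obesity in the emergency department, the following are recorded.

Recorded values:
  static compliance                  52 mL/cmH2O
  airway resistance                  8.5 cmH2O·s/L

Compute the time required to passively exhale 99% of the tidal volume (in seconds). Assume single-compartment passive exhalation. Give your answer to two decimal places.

2.04

τ = R × C = 8.5 × 52 mL/cmH2O = 8.5 × 0.052 L/cmH2O = 0.442 s.
Exhaled fraction f = 1 − e^(−t/τ) → t = −τ·ln(1 − f) = −0.442·ln(0.01) = 2.035 s.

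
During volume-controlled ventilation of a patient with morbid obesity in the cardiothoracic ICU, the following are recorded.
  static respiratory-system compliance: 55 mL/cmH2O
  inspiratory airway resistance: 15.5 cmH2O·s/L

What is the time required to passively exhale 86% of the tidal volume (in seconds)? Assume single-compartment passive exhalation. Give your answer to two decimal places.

τ = R × C = 15.5 × 55 mL/cmH2O = 15.5 × 0.055 L/cmH2O = 0.8525 s.
Exhaled fraction f = 1 − e^(−t/τ) → t = −τ·ln(1 − f) = −0.8525·ln(0.14) = 1.676 s.

1.68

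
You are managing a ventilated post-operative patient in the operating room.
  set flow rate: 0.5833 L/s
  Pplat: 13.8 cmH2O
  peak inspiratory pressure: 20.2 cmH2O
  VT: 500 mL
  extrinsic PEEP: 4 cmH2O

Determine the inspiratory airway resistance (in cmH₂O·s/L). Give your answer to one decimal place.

11.0

Raw = (PIP − Pplat) / flow = (20.2 − 13.8) / 0.5833 = 6.4 / 0.5833 = 10.972 cmH2O·s/L.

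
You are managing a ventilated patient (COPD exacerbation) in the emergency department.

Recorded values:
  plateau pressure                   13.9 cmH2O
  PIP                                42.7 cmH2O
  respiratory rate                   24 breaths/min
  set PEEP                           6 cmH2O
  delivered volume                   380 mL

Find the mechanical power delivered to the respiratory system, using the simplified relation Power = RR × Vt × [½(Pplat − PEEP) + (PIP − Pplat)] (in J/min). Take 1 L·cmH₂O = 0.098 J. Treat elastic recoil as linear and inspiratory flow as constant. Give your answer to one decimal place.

29.3

Per-breath work = Vt × [½(Pplat−PEEP) + (PIP−Pplat)] = 0.380 × [0.5×7.9 + 28.8] = 0.380 × 32.75 = 12.445 L·cmH2O.
Power = 24 × 12.445 = 298.68 L·cmH2O/min.
× 0.098 J/(L·cmH2O) → 29.271 J/min.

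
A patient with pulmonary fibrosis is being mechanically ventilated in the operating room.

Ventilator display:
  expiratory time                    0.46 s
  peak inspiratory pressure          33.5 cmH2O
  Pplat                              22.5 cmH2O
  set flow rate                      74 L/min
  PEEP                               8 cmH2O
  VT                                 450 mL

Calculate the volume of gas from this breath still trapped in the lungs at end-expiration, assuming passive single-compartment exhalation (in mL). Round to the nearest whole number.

Flow: 74 L/min ÷ 60 = 1.2333 L/s.
R = (PIP − Pplat)/V̇ = (33.5 − 22.5) / 1.2333 = 11.0/1.2333 = 8.919 cmH2O·s/L.
C = Vt/(Pplat − PEEP) = 450.0 / (22.5 − 8) = 450.0/14.5 = 31.034 mL/cmH2O.
τ = R × C = 8.919 × 0.03103 L/cmH2O = 0.2768 s.
Fraction remaining = e^(−Te/τ) = e^(−0.46/0.2768) = 0.1898.
Trapped volume = 450.0 × 0.1898 = 85.41 mL.

85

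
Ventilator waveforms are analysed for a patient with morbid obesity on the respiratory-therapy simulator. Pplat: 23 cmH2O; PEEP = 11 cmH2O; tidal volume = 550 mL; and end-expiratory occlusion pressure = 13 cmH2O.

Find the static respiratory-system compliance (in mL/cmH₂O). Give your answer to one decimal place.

55.0

End-expiratory occlusion gives total PEEP = 13 cmH2O (intrinsic PEEP = 13 − 11 = 2). Use total PEEP for the elastic gradient.
Cstat = Vt / (Pplat − PEEPtotal) = 550 / (23 − 13) = 550 / 10.0 = 55.0 mL/cmH2O.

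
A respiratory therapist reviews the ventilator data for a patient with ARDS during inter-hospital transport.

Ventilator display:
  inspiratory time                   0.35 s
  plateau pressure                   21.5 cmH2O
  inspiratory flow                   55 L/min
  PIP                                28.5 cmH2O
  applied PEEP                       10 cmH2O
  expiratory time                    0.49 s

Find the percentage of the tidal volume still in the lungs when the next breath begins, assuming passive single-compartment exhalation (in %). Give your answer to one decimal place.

10.0

Flow: 55 L/min ÷ 60 = 0.9167 L/s.
Vt = flow × Ti = 0.9167 L/s × 0.35 s × 1000 mL/L = 320.85 mL.
R = (PIP − Pplat)/V̇ = (28.5 − 21.5) / 0.9167 = 7.0/0.9167 = 7.636 cmH2O·s/L.
C = Vt/(Pplat − PEEP) = 320.85 / (21.5 − 10) = 320.85/11.5 = 27.9 mL/cmH2O.
τ = R × C = 7.636 × 0.0279 L/cmH2O = 0.213 s.
Fraction remaining at end-expiration = e^(−Te/τ) = e^(−0.49/0.213) = 0.1002 → 10.02%.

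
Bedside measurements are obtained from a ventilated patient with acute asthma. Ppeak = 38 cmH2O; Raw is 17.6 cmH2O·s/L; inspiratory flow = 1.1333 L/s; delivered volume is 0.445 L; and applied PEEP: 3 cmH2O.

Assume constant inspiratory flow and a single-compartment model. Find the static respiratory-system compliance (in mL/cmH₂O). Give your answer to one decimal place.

Equation of motion (constant flow): PIP = Vt/C + R·V̇ + PEEP.
Vt/C = PIP − R·V̇ − PEEP = 38 − 17.6×1.1333 − 3 = 38 − 19.946 − 3 = 15.054 cmH2O.
C = Vt / 15.054 = 445 / 15.054 = 29.56 mL/cmH2O.

29.6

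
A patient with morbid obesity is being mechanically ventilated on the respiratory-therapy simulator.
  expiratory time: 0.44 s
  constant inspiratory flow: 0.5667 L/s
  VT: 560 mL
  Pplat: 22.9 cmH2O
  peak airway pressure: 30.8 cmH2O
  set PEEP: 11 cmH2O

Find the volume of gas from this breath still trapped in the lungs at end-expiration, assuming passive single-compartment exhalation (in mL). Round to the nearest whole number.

R = (PIP − Pplat)/V̇ = (30.8 − 22.9) / 0.5667 = 7.9/0.5667 = 13.94 cmH2O·s/L.
C = Vt/(Pplat − PEEP) = 560.0 / (22.9 − 11) = 560.0/11.9 = 47.059 mL/cmH2O.
τ = R × C = 13.94 × 0.04706 L/cmH2O = 0.656 s.
Fraction remaining = e^(−Te/τ) = e^(−0.44/0.656) = 0.5113.
Trapped volume = 560.0 × 0.5113 = 286.33 mL.

286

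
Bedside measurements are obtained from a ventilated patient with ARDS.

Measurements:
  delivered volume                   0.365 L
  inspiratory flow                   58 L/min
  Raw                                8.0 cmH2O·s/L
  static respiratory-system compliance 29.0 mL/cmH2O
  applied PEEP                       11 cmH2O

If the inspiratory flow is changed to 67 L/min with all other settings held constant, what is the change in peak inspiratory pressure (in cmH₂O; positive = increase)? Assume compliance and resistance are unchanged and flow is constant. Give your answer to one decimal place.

1.2

Flow: 58 L/min ÷ 60 = 0.9667 L/s.
New flow: 67 L/min ÷ 60 = 1.1167 L/s.
PIP = Vt/C + R·V̇ + PEEP (constant-flow equation of motion).
Only the resistive term changes: ΔPIP = R × ΔV̇ = 8.0 × (1.1167 − 0.9667) = 8.0 × 0.15 = 1.2 cmH2O.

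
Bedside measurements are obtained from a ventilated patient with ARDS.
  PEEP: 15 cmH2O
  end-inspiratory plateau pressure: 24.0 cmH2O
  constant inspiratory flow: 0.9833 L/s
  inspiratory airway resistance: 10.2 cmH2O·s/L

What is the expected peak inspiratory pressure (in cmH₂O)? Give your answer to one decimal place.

34.0

PIP = Pplat + Raw × flow = 24.0 + 10.2 × 0.9833 = 24.0 + 10.03 = 34.03 cmH2O.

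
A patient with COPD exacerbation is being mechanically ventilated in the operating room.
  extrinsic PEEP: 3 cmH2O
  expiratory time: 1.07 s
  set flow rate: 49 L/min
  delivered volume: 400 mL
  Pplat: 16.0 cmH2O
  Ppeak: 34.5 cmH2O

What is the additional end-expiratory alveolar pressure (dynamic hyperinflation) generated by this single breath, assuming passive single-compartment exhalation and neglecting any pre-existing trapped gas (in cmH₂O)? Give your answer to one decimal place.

Flow: 49 L/min ÷ 60 = 0.8167 L/s.
R = (PIP − Pplat)/V̇ = (34.5 − 16.0) / 0.8167 = 18.5/0.8167 = 22.652 cmH2O·s/L.
C = Vt/(Pplat − PEEP) = 400.0 / (16.0 − 3) = 400.0/13.0 = 30.769 mL/cmH2O.
τ = R × C = 22.652 × 0.03077 L/cmH2O = 0.697 s.
Fraction remaining = e^(−Te/τ) = e^(−1.07/0.697) = 0.2154; trapped volume = 400.0 × 0.2154 = 86.16 mL.
Additional alveolar pressure from trapping ≈ V_trapped / C = 86.16 / 30.769 = 2.8 cmH2O.

2.8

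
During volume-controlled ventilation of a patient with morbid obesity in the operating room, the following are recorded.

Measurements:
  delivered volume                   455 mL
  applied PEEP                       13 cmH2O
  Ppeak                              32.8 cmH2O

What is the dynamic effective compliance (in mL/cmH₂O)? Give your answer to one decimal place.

Dynamic compliance = Vt / (PIP − PEEP) = 455 / (32.8 − 13) = 455 / 19.8 = 22.98 mL/cmH2O.

23.0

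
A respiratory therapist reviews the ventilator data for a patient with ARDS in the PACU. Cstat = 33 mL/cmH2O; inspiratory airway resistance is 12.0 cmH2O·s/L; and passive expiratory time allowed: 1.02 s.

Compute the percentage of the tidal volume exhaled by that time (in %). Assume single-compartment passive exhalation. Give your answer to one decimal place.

92.4

τ = R × C = 12.0 × 33 mL/cmH2O = 12.0 × 0.033 L/cmH2O = 0.396 s.
Passive exhalation: V(t)/V₀ = e^(−t/τ) = e^(−1.02/0.396) = 0.0761.
Fraction exhaled = 1 − 0.0761 = 0.9239 → 92.39%.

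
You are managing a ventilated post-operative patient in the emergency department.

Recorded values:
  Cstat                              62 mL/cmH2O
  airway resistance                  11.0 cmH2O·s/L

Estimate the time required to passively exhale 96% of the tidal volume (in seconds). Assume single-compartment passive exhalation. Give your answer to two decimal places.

τ = R × C = 11.0 × 62 mL/cmH2O = 11.0 × 0.062 L/cmH2O = 0.682 s.
Exhaled fraction f = 1 − e^(−t/τ) → t = −τ·ln(1 − f) = −0.682·ln(0.04) = 2.195 s.

2.20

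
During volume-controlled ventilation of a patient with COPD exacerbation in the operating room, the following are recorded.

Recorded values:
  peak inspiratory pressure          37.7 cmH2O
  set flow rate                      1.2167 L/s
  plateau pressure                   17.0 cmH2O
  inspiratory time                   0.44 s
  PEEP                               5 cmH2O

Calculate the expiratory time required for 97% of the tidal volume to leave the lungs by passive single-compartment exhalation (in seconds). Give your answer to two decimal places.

2.66

Vt = flow × Ti = 1.2167 L/s × 0.44 s × 1000 mL/L = 535.35 mL.
R = (PIP − Pplat)/V̇ = (37.7 − 17.0) / 1.2167 = 20.7/1.2167 = 17.013 cmH2O·s/L.
C = Vt/(Pplat − PEEP) = 535.35 / (17.0 − 5) = 535.35/12.0 = 44.613 mL/cmH2O.
τ = R × C = 17.013 × 0.04461 L/cmH2O = 0.7589 s.
t = −τ·ln(1 − 0.97) = −0.7589·ln(0.03) = 2.661 s.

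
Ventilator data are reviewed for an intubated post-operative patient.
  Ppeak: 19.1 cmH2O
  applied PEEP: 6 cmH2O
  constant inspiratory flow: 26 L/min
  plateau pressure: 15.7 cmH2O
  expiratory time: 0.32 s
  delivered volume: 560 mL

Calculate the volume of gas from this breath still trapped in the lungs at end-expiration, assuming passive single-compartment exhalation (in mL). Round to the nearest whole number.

Flow: 26 L/min ÷ 60 = 0.4333 L/s.
R = (PIP − Pplat)/V̇ = (19.1 − 15.7) / 0.4333 = 3.4/0.4333 = 7.847 cmH2O·s/L.
C = Vt/(Pplat − PEEP) = 560.0 / (15.7 − 6) = 560.0/9.7 = 57.732 mL/cmH2O.
τ = R × C = 7.847 × 0.05773 L/cmH2O = 0.453 s.
Fraction remaining = e^(−Te/τ) = e^(−0.32/0.453) = 0.4934.
Trapped volume = 560.0 × 0.4934 = 276.3 mL.

276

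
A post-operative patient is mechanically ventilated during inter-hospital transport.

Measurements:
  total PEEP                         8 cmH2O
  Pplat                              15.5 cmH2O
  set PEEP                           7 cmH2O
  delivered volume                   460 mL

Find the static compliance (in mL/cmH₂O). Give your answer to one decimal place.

End-expiratory occlusion gives total PEEP = 8 cmH2O (intrinsic PEEP = 8 − 7 = 1). Use total PEEP for the elastic gradient.
Cstat = Vt / (Pplat − PEEPtotal) = 460 / (15.5 − 8) = 460 / 7.5 = 61.333 mL/cmH2O.

61.3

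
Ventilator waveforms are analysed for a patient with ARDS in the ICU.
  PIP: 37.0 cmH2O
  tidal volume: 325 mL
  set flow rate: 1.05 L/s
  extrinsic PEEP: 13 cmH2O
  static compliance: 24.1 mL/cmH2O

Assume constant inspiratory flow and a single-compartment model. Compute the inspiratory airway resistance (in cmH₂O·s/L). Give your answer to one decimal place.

10.0

Equation of motion (constant flow): PIP = Vt/C + R·V̇ + PEEP.
R·V̇ = PIP − Vt/C − PEEP = 37.0 − 325/24.1 − 13 = 37.0 − 13.485 − 13 = 10.515 cmH2O.
R = 10.515 / 1.05 = 10.014 cmH2O·s/L.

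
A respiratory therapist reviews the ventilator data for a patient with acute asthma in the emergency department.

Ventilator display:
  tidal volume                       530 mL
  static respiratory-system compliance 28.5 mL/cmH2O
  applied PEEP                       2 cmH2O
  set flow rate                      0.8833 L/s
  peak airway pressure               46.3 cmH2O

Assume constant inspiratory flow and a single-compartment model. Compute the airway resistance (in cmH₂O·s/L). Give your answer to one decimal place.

29.1

Equation of motion (constant flow): PIP = Vt/C + R·V̇ + PEEP.
R·V̇ = PIP − Vt/C − PEEP = 46.3 − 530/28.5 − 2 = 46.3 − 18.596 − 2 = 25.704 cmH2O.
R = 25.704 / 0.8833 = 29.1 cmH2O·s/L.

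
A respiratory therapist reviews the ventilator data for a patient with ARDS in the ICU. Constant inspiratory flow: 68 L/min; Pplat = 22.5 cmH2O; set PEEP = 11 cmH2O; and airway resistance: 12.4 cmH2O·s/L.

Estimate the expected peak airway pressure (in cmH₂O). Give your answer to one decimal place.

Flow: 68 L/min ÷ 60 = 1.1333 L/s.
PIP = Pplat + Raw × flow = 22.5 + 12.4 × 1.1333 = 22.5 + 14.053 = 36.553 cmH2O.

36.6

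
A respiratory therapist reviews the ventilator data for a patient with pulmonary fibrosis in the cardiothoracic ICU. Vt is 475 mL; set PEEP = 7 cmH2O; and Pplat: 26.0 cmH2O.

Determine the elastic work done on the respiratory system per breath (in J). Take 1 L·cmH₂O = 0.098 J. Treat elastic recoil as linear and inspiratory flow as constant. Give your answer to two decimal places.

Elastic work ≈ ½ × (Pplat − PEEP) × Vt = 0.5 × (26.0 − 7) × 0.475 L = 0.5 × 19.0 × 0.475 = 4.513 L·cmH2O.
× 0.098 J/(L·cmH2O) → 0.4423 J.

0.44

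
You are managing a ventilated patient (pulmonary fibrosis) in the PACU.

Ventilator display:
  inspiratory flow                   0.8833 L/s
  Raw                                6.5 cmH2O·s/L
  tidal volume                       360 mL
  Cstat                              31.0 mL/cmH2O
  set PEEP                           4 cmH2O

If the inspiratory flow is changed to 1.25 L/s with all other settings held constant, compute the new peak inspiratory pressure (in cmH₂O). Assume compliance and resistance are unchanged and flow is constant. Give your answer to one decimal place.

PIP = Vt/C + R·V̇ + PEEP (constant-flow equation of motion).
Only the resistive term changes: ΔPIP = R × ΔV̇ = 6.5 × (1.25 − 0.8833) = 6.5 × 0.3667 = 2.384 cmH2O.
Original PIP = 360/31.0 + 6.5×0.8833 + 4 = 21.354 cmH2O; new PIP = 21.354 + (2.384) = 23.738 cmH2O.

23.7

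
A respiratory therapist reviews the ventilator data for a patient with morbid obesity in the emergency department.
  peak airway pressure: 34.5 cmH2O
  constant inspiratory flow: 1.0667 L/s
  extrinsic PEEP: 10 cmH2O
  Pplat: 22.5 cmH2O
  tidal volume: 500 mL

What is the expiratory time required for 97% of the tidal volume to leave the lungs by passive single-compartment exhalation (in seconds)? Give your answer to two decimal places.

1.58

R = (PIP − Pplat)/V̇ = (34.5 − 22.5) / 1.0667 = 12.0/1.0667 = 11.25 cmH2O·s/L.
C = Vt/(Pplat − PEEP) = 500.0 / (22.5 − 10) = 500.0/12.5 = 40.0 mL/cmH2O.
τ = R × C = 11.25 × 0.04 L/cmH2O = 0.45 s.
t = −τ·ln(1 − 0.97) = −0.45·ln(0.03) = 1.578 s.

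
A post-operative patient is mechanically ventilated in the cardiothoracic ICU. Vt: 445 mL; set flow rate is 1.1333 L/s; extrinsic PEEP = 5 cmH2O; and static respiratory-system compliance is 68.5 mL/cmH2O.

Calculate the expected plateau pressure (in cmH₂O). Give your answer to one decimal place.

Pplat = PEEP + Vt / Cstat = 5 + 445 / 68.5 = 5 + 6.496 = 11.496 cmH2O.

11.5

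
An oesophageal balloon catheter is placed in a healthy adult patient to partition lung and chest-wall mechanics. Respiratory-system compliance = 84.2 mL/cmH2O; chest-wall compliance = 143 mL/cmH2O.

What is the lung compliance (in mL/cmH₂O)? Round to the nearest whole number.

1/CL = 1/Crs − 1/Ccw.
1/CL = 1/84.2 − 1/143 = 0.004883.
CL = 204.79 mL/cmH2O.

205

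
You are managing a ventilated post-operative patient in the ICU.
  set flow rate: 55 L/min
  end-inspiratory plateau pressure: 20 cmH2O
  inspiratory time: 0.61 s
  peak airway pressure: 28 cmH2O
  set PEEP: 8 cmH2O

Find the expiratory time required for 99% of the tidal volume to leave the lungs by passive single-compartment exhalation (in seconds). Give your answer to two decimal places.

1.87

Flow: 55 L/min ÷ 60 = 0.9167 L/s.
Vt = flow × Ti = 0.9167 L/s × 0.61 s × 1000 mL/L = 559.19 mL.
R = (PIP − Pplat)/V̇ = (28 − 20) / 0.9167 = 8.0/0.9167 = 8.727 cmH2O·s/L.
C = Vt/(Pplat − PEEP) = 559.19 / (20 − 8) = 559.19/12.0 = 46.599 mL/cmH2O.
τ = R × C = 8.727 × 0.0466 L/cmH2O = 0.4067 s.
t = −τ·ln(1 − 0.99) = −0.4067·ln(0.01) = 1.873 s.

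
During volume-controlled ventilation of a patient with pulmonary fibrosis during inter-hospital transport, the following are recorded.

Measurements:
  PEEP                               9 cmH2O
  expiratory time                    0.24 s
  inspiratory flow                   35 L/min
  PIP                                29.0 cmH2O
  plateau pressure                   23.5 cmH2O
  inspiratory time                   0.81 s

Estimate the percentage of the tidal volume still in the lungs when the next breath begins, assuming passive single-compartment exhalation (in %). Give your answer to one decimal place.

45.8

Flow: 35 L/min ÷ 60 = 0.5833 L/s.
Vt = flow × Ti = 0.5833 L/s × 0.81 s × 1000 mL/L = 472.47 mL.
R = (PIP − Pplat)/V̇ = (29.0 − 23.5) / 0.5833 = 5.5/0.5833 = 9.429 cmH2O·s/L.
C = Vt/(Pplat − PEEP) = 472.47 / (23.5 − 9) = 472.47/14.5 = 32.584 mL/cmH2O.
τ = R × C = 9.429 × 0.03258 L/cmH2O = 0.3072 s.
Fraction remaining at end-expiration = e^(−Te/τ) = e^(−0.24/0.3072) = 0.4578 → 45.78%.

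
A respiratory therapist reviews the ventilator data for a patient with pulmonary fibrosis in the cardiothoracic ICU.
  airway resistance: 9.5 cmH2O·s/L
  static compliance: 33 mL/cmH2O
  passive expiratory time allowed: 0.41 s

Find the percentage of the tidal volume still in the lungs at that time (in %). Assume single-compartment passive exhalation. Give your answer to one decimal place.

27.0

τ = R × C = 9.5 × 33 mL/cmH2O = 9.5 × 0.033 L/cmH2O = 0.3135 s.
Passive exhalation: V(t)/V₀ = e^(−t/τ) = e^(−0.41/0.3135) = 0.2704.
Fraction remaining = 0.2704 → 27.04%.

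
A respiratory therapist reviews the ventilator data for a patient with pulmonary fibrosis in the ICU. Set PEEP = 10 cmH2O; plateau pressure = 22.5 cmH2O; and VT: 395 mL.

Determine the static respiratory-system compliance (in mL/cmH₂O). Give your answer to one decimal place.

Cstat = Vt / (Pplat − PEEP) = 395 / (22.5 − 10) = 395 / 12.5 = 31.6 mL/cmH2O.

31.6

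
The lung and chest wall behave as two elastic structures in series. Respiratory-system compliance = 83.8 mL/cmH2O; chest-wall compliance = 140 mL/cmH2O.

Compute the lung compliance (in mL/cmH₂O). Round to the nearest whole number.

1/CL = 1/Crs − 1/Ccw.
1/CL = 1/83.8 − 1/140 = 0.00479.
CL = 208.77 mL/cmH2O.

209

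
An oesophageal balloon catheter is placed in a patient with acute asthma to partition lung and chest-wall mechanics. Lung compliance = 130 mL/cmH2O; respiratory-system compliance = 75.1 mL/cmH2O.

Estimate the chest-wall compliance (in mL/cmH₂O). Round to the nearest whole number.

1/Ccw = 1/Crs − 1/CL.
1/Ccw = 1/75.1 − 1/130 = 0.005623.
Ccw = 177.84 mL/cmH2O.

178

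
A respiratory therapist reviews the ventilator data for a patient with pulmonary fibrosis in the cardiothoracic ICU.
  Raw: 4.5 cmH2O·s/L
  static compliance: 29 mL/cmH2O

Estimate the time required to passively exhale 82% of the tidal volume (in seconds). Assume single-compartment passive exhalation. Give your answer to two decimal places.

0.22

τ = R × C = 4.5 × 29 mL/cmH2O = 4.5 × 0.029 L/cmH2O = 0.1305 s.
Exhaled fraction f = 1 − e^(−t/τ) → t = −τ·ln(1 − f) = −0.1305·ln(0.18) = 0.2238 s.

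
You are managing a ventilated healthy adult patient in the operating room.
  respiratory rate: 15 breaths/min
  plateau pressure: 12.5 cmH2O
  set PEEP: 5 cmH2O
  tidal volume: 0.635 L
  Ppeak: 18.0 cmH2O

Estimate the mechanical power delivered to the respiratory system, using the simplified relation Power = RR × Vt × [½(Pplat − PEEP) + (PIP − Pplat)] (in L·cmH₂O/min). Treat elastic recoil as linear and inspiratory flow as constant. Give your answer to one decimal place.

88.1

Per-breath work = Vt × [½(Pplat−PEEP) + (PIP−Pplat)] = 0.635 × [0.5×7.5 + 5.5] = 0.635 × 9.25 = 5.874 L·cmH2O.
Power = 15 × 5.874 = 88.11 L·cmH2O/min.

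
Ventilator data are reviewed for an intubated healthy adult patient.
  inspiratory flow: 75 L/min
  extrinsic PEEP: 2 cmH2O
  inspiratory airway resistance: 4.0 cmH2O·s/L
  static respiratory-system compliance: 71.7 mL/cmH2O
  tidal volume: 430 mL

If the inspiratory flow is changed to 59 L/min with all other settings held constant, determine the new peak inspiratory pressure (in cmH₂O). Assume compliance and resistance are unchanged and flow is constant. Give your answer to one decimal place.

Flow: 75 L/min ÷ 60 = 1.25 L/s.
New flow: 59 L/min ÷ 60 = 0.9833 L/s.
PIP = Vt/C + R·V̇ + PEEP (constant-flow equation of motion).
Only the resistive term changes: ΔPIP = R × ΔV̇ = 4.0 × (0.9833 − 1.25) = 4.0 × -0.2667 = -1.067 cmH2O.
Original PIP = 430/71.7 + 4.0×1.25 + 2 = 12.997 cmH2O; new PIP = 12.997 + (-1.067) = 11.93 cmH2O.

11.9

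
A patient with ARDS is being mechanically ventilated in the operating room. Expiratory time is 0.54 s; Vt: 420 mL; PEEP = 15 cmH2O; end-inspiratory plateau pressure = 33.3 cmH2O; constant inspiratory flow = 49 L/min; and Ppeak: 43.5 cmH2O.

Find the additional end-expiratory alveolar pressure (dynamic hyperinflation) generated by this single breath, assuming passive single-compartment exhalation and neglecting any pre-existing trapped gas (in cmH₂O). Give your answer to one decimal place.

2.8

Flow: 49 L/min ÷ 60 = 0.8167 L/s.
R = (PIP − Pplat)/V̇ = (43.5 − 33.3) / 0.8167 = 10.2/0.8167 = 12.489 cmH2O·s/L.
C = Vt/(Pplat − PEEP) = 420.0 / (33.3 − 15) = 420.0/18.3 = 22.951 mL/cmH2O.
τ = R × C = 12.489 × 0.02295 L/cmH2O = 0.2866 s.
Fraction remaining = e^(−Te/τ) = e^(−0.54/0.2866) = 0.152; trapped volume = 420.0 × 0.152 = 63.84 mL.
Additional alveolar pressure from trapping ≈ V_trapped / C = 63.84 / 22.951 = 2.782 cmH2O.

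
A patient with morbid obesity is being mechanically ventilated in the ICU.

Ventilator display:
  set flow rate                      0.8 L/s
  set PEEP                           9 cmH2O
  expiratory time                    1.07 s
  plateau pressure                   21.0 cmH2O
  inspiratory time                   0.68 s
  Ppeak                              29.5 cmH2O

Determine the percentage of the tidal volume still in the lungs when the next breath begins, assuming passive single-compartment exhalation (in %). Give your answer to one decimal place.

Vt = flow × Ti = 0.8 L/s × 0.68 s × 1000 mL/L = 544.0 mL.
R = (PIP − Pplat)/V̇ = (29.5 − 21.0) / 0.8 = 8.5/0.8 = 10.625 cmH2O·s/L.
C = Vt/(Pplat − PEEP) = 544.0 / (21.0 − 9) = 544.0/12.0 = 45.333 mL/cmH2O.
τ = R × C = 10.625 × 0.04533 L/cmH2O = 0.4816 s.
Fraction remaining at end-expiration = e^(−Te/τ) = e^(−1.07/0.4816) = 0.1084 → 10.84%.

10.8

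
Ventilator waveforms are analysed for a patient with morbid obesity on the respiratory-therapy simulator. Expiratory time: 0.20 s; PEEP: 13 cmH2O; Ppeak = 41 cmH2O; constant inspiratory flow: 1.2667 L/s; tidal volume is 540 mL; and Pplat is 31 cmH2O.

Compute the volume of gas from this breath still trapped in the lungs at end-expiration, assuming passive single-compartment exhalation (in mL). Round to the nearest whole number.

232

R = (PIP − Pplat)/V̇ = (41 − 31) / 1.2667 = 10.0/1.2667 = 7.895 cmH2O·s/L.
C = Vt/(Pplat − PEEP) = 540.0 / (31 − 13) = 540.0/18.0 = 30.0 mL/cmH2O.
τ = R × C = 7.895 × 0.03 L/cmH2O = 0.2369 s.
Fraction remaining = e^(−Te/τ) = e^(−0.20/0.2369) = 0.4299.
Trapped volume = 540.0 × 0.4299 = 232.15 mL.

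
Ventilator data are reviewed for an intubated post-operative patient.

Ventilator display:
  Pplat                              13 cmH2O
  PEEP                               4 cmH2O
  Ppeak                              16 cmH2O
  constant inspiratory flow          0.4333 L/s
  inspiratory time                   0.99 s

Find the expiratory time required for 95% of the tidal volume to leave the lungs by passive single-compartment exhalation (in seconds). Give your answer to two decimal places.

Vt = flow × Ti = 0.4333 L/s × 0.99 s × 1000 mL/L = 428.97 mL.
R = (PIP − Pplat)/V̇ = (16 − 13) / 0.4333 = 3.0/0.4333 = 6.924 cmH2O·s/L.
C = Vt/(Pplat − PEEP) = 428.97 / (13 − 4) = 428.97/9.0 = 47.663 mL/cmH2O.
τ = R × C = 6.924 × 0.04766 L/cmH2O = 0.33 s.
t = −τ·ln(1 − 0.95) = −0.33·ln(0.05) = 0.9886 s.

0.99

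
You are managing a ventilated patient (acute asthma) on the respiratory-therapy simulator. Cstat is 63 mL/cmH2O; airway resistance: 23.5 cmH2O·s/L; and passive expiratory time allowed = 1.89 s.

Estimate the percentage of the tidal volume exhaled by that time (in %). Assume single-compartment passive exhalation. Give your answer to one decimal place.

τ = R × C = 23.5 × 63 mL/cmH2O = 23.5 × 0.063 L/cmH2O = 1.481 s.
Passive exhalation: V(t)/V₀ = e^(−t/τ) = e^(−1.89/1.481) = 0.2791.
Fraction exhaled = 1 − 0.2791 = 0.7209 → 72.09%.

72.1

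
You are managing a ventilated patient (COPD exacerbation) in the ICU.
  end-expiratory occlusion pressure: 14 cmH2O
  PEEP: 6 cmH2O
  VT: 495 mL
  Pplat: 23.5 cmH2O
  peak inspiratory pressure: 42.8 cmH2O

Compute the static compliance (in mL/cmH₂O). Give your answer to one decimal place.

52.1

End-expiratory occlusion gives total PEEP = 14 cmH2O (intrinsic PEEP = 14 − 6 = 8). Use total PEEP for the elastic gradient.
Cstat = Vt / (Pplat − PEEPtotal) = 495 / (23.5 − 14) = 495 / 9.5 = 52.105 mL/cmH2O.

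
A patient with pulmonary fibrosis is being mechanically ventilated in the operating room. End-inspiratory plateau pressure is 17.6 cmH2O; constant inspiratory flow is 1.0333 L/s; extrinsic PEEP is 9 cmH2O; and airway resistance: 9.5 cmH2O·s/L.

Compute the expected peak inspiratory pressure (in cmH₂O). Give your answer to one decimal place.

PIP = Pplat + Raw × flow = 17.6 + 9.5 × 1.0333 = 17.6 + 9.816 = 27.416 cmH2O.

27.4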